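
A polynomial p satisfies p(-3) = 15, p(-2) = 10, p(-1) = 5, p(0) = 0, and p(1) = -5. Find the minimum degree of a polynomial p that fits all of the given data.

1

Forward differences of the values at s = -3, -2, -1, 0, 1:
  p  : 15  10  5  0  -5
  Δ  : -5  -5  -5  -5
  Δ^2: 0  0  0
  Δ^3: 0  0
  Δ^4: 0
The first differences are constant (-5) and nonzero, while all higher differences vanish, so the minimal degree is 1.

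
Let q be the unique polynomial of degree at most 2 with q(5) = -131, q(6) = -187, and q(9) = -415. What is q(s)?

q(s) = -5s^2 - s - 1

Write q(s) = as^2 + bs + c. Substituting each data point gives a linear system:
  25a + 5b + c = -131
  36a + 6b + c = -187
  81a + 9b + c = -415
Solving the system yields a = -5, b = -1, c = -1.
So q(s) = -5s² - s - 1.
Check: q(6) = -187. ✓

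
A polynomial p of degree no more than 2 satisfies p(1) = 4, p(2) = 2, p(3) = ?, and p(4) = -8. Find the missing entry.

-2

The 3 known points determine the degree-2 polynomial uniquely.
Write p(n) = an^2 + bn + c. Substituting each data point gives a linear system:
  a + b + c = 4
  4a + 2b + c = 2
  16a + 4b + c = -8
Solving the system yields a = -1, b = 1, c = 4.
So p(n) = -n² + n + 4.
Then p(3) = -2.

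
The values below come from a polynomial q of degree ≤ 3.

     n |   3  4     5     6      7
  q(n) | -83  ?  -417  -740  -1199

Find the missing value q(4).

The 4 known points determine the degree-3 polynomial uniquely.
Write q(n) = an^3 + bn^2 + cn + d. Substituting each data point gives a linear system:
  27a + 9b + 3c + d = -83
  125a + 25b + 5c + d = -417
  216a + 36b + 6c + d = -740
  343a + 49b + 7c + d = -1199
Solving the system yields a = -4, b = 4, c = -3, d = -2.
So q(n) = -4n^3 + 4n^2 - 3n - 2.
Then q(4) = -206.

-206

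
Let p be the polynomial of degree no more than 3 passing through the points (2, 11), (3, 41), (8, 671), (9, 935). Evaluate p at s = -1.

Write p(s) = as^3 + bs^2 + cs + d. Substituting each data point gives a linear system:
  8a + 4b + 2c + d = 11
  27a + 9b + 3c + d = 41
  512a + 64b + 8c + d = 671
  729a + 81b + 9c + d = 935
Solving the system yields a = 1, b = 3, c = -4, d = -1.
So p(s) = s^3 + 3s^2 - 4s - 1.
Then p(-1) = 5.

5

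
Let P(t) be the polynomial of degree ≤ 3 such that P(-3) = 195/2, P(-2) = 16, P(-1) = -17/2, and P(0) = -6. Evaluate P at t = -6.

984

Forward differences of the values at t = -3, -2, -1, 0:
  P  : 195/2  16  -17/2  -6
  Δ  : -163/2  -49/2  5/2
  Δ^2: 57  27
  Δ^3: -30
The third differences are constant, confirming degree 3.
Interpolating (Newton forward form) and evaluating at t = -6 gives P(-6) = 984.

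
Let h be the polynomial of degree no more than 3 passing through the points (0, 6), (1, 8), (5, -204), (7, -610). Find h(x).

Write h(x) = ax^3 + bx^2 + cx + d. Substituting each data point gives a linear system:
  d = 6
  a + b + c + d = 8
  125a + 25b + 5c + d = -204
  343a + 49b + 7c + d = -610
Solving the system yields a = -2, b = 1, c = 3, d = 6.
So h(x) = -2x³ + x² + 3x + 6.
Check: h(0) = 6. ✓

h(x) = -2x^3 + x^2 + 3x + 6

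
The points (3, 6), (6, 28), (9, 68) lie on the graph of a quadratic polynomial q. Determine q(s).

Using the Lagrange interpolation formula with nodes 3, 6, 9:
  L_0(s) = (s - 6)(s - 9) / 18
  L_1(s) = (s - 3)(s - 9) / -9
  L_2(s) = (s - 3)(s - 6) / 18
Then q(s) = 6·L_0(s) + 28·L_1(s) + 68·L_2(s).
Expanding and collecting terms gives q(s) = s^2 - (5/3)s + 2.
Check: q(3) = 6. ✓

q(s) = s^2 - (5/3)s + 2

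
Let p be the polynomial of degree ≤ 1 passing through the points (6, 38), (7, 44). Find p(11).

Write p(s) = as + b. Substituting each data point gives a linear system:
  6a + b = 38
  7a + b = 44
Solving the system yields a = 6, b = 2.
So p(s) = 6s + 2.
Then p(11) = 68.

68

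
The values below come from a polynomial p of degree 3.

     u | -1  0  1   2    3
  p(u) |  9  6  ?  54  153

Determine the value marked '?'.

13

The 4 known points determine the degree-3 polynomial uniquely.
Write p(u) = au^3 + bu^2 + cu + d. Substituting each data point gives a linear system:
  -a + b - c + d = 9
  d = 6
  8a + 4b + 2c + d = 54
  27a + 9b + 3c + d = 153
Solving the system yields a = 4, b = 5, c = -2, d = 6.
So p(u) = 4u^3 + 5u^2 - 2u + 6.
Then p(1) = 13.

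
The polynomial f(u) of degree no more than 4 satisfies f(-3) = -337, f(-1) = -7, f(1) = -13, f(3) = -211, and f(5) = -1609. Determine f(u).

f(u) = -3u^4 + 3u^3 - 3u^2 - 6u - 4

Write f(u) = au^4 + bu^3 + cu^2 + du + e. Substituting each data point gives a linear system:
  81a - 27b + 9c - 3d + e = -337
  a - b + c - d + e = -7
  a + b + c + d + e = -13
  81a + 27b + 9c + 3d + e = -211
  625a + 125b + 25c + 5d + e = -1609
Solving the system yields a = -3, b = 3, c = -3, d = -6, e = -4.
So f(u) = -3u^4 + 3u^3 - 3u^2 - 6u - 4.
Check: f(3) = -211. ✓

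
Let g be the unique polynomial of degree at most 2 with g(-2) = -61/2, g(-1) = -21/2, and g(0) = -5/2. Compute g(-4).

-213/2

Forward differences of the values at u = -2, -1, 0:
  g  : -61/2  -21/2  -5/2
  Δ  : 20  8
  Δ^2: -12
The second differences are constant, confirming degree 2.
Interpolating (Newton forward form) and evaluating at u = -4 gives g(-4) = -213/2.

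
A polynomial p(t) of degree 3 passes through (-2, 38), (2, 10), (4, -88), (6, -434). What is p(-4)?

256

Using the Lagrange interpolation formula with nodes -2, 2, 4, 6:
  L_0(t) = (t - 2)(t - 4)(t - 6) / -192
  L_1(t) = (t + 2)(t - 4)(t - 6) / 32
  L_2(t) = (t + 2)(t - 2)(t - 6) / -24
  L_3(t) = (t + 2)(t - 2)(t - 4) / 64
Then p(t) = 38·L_0(t) + 10·L_1(t) - 88·L_2(t) - 434·L_3(t).
Expanding and collecting terms gives p(t) = -3t^3 + 5t^2 + 5t + 4.
Evaluating at t = -4: p(-4) = 256.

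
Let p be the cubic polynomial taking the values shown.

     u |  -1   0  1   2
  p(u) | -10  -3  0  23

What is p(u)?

p(u) = 4u^3 - 2u^2 + u - 3

Using the Lagrange interpolation formula with nodes -1, 0, 1, 2:
  L_0(u) = u(u - 1)(u - 2) / -6
  L_1(u) = (u + 1)(u - 1)(u - 2) / 2
  L_2(u) = (u + 1)u(u - 2) / -2
  L_3(u) = (u + 1)u(u - 1) / 6
Then p(u) = -10·L_0(u) - 3·L_1(u) + 0·L_2(u) + 23·L_3(u).
Expanding and collecting terms gives p(u) = 4u^3 - 2u^2 + u - 3.
Check: p(0) = -3. ✓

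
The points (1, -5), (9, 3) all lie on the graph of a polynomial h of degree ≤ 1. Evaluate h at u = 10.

4

Using the Lagrange interpolation formula with nodes 1, 9:
  L_0(u) = (u - 9) / -8
  L_1(u) = (u - 1) / 8
Then h(u) = -5·L_0(u) + 3·L_1(u).
Expanding and collecting terms gives h(u) = u - 6.
Evaluating at u = 10: h(10) = 4.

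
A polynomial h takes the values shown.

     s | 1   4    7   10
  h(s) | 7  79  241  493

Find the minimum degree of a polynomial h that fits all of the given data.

Forward differences of the values at s = 1, 4, 7, 10:
  h  : 7  79  241  493
  Δ  : 72  162  252
  Δ^2: 90  90
  Δ^3: 0
The second differences are constant (90) and nonzero, while all higher differences vanish, so the minimal degree is 2.

2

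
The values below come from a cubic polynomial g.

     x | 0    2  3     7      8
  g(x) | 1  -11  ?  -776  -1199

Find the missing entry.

The 4 known points determine the degree-3 polynomial uniquely.
Write g(x) = ax^3 + bx^2 + cx + d. Substituting each data point gives a linear system:
  d = 1
  8a + 4b + 2c + d = -11
  343a + 49b + 7c + d = -776
  512a + 64b + 8c + d = -1199
Solving the system yields a = -3, b = 6, c = -6, d = 1.
So g(x) = -3x^3 + 6x^2 - 6x + 1.
Then g(3) = -44.

-44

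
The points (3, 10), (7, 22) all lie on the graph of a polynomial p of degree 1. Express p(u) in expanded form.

Using the Lagrange interpolation formula with nodes 3, 7:
  L_0(u) = (u - 7) / -4
  L_1(u) = (u - 3) / 4
Then p(u) = 10·L_0(u) + 22·L_1(u).
Expanding and collecting terms gives p(u) = 3u + 1.
Check: p(3) = 10. ✓

p(u) = 3u + 1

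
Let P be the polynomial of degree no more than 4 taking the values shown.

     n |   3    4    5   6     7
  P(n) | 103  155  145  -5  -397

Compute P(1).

5

Write P(n) = an^4 + bn^3 + cn^2 + dn + e. Substituting each data point gives a linear system:
  81a + 27b + 9c + 3d + e = 103
  256a + 64b + 16c + 4d + e = 155
  625a + 125b + 25c + 5d + e = 145
  1296a + 216b + 36c + 6d + e = -5
  2401a + 343b + 49c + 7d + e = -397
Solving the system yields a = -1, b = 5, c = 6, d = 0, e = -5.
So P(n) = -n^4 + 5n^3 + 6n^2 - 5.
Then P(1) = 5.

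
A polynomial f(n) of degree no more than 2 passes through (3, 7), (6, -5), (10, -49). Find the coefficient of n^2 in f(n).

-1

Write f(n) = an^2 + bn + c. Substituting each data point gives a linear system:
  9a + 3b + c = 7
  36a + 6b + c = -5
  100a + 10b + c = -49
Solving the system yields a = -1, b = 5, c = 1.
So f(n) = -n² + 5n + 1.
The leading coefficient is -1.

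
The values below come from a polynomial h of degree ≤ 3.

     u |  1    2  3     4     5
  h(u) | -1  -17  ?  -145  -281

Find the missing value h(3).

The 4 known points determine the degree-3 polynomial uniquely.
Write h(u) = au^3 + bu^2 + cu + d. Substituting each data point gives a linear system:
  a + b + c + d = -1
  8a + 4b + 2c + d = -17
  64a + 16b + 4c + d = -145
  125a + 25b + 5c + d = -281
Solving the system yields a = -2, b = -2, c = 4, d = -1.
So h(u) = -2u^3 - 2u^2 + 4u - 1.
Then h(3) = -61.

-61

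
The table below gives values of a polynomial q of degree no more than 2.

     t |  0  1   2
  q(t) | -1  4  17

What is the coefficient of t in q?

1

Write q(t) = at^2 + bt + c. Substituting each data point gives a linear system:
  c = -1
  a + b + c = 4
  4a + 2b + c = 17
Solving the system yields a = 4, b = 1, c = -1.
So q(t) = 4t^2 + t - 1.
The coefficient of t is 1.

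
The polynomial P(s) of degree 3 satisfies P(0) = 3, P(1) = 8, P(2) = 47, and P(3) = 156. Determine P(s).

P(s) = 6s^3 - s^2 + 3

Using the Lagrange interpolation formula with nodes 0, 1, 2, 3:
  L_0(s) = (s - 1)(s - 2)(s - 3) / -6
  L_1(s) = s(s - 2)(s - 3) / 2
  L_2(s) = s(s - 1)(s - 3) / -2
  L_3(s) = s(s - 1)(s - 2) / 6
Then P(s) = 3·L_0(s) + 8·L_1(s) + 47·L_2(s) + 156·L_3(s).
Expanding and collecting terms gives P(s) = 6s^3 - s^2 + 3.
Check: P(1) = 8. ✓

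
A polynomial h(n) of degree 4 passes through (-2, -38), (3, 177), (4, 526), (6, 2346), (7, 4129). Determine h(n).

h(n) = n^4 + 6n^3 - 6n^2 - 6n + 6

Using the Lagrange interpolation formula with nodes -2, 3, 4, 6, 7:
  L_0(n) = (n - 3)(n - 4)(n - 6)(n - 7) / 2160
  L_1(n) = (n + 2)(n - 4)(n - 6)(n - 7) / -60
  L_2(n) = (n + 2)(n - 3)(n - 6)(n - 7) / 36
  L_3(n) = (n + 2)(n - 3)(n - 4)(n - 7) / -48
  L_4(n) = (n + 2)(n - 3)(n - 4)(n - 6) / 108
Then h(n) = -38·L_0(n) + 177·L_1(n) + 526·L_2(n) + 2346·L_3(n) + 4129·L_4(n).
Expanding and collecting terms gives h(n) = n^4 + 6n^3 - 6n^2 - 6n + 6.
Check: h(-2) = -38. ✓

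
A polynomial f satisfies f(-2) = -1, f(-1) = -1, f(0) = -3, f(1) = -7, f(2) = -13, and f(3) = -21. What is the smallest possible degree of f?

Forward differences of the values at s = -2, -1, 0, 1, 2, 3:
  f  : -1  -1  -3  -7  -13  -21
  Δ  : 0  -2  -4  -6  -8
  Δ^2: -2  -2  -2  -2
  Δ^3: 0  0  0
  Δ^4: 0  0
  Δ^5: 0
The second differences are constant (-2) and nonzero, while all higher differences vanish, so the minimal degree is 2.

2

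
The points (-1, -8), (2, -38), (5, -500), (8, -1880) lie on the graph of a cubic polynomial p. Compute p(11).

Forward differences of the values at x = -1, 2, 5, 8:
  p  : -8  -38  -500  -1880
  Δ  : -30  -462  -1380
  Δ^2: -432  -918
  Δ^3: -486
The third differences are constant, confirming degree 3.
Interpolating (Newton forward form) and evaluating at x = 11 gives p(11) = -4664.

-4664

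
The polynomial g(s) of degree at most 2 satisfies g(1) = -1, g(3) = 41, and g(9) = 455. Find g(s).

g(s) = 6s^2 - 3s - 4

Write g(s) = as^2 + bs + c. Substituting each data point gives a linear system:
  a + b + c = -1
  9a + 3b + c = 41
  81a + 9b + c = 455
Solving the system yields a = 6, b = -3, c = -4.
So g(s) = 6s^2 - 3s - 4.
Check: g(9) = 455. ✓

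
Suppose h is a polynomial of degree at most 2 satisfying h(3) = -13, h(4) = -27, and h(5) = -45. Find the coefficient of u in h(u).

Write h(u) = au^2 + bu + c. Substituting each data point gives a linear system:
  9a + 3b + c = -13
  16a + 4b + c = -27
  25a + 5b + c = -45
Solving the system yields a = -2, b = 0, c = 5.
So h(u) = -2u² + 5.
The coefficient of u is 0.

0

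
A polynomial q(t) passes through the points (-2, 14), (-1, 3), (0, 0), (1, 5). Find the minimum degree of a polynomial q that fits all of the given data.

Forward differences of the values at t = -2, -1, 0, 1:
  q  : 14  3  0  5
  Δ  : -11  -3  5
  Δ^2: 8  8
  Δ^3: 0
The second differences are constant (8) and nonzero, while all higher differences vanish, so the minimal degree is 2.

2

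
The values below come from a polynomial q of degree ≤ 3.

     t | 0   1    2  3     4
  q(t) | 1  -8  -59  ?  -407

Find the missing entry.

-182

The 4 known points determine the degree-3 polynomial uniquely.
Write q(t) = at^3 + bt^2 + ct + d. Substituting each data point gives a linear system:
  d = 1
  a + b + c + d = -8
  8a + 4b + 2c + d = -59
  64a + 16b + 4c + d = -407
Solving the system yields a = -5, b = -6, c = 2, d = 1.
So q(t) = -5t^3 - 6t^2 + 2t + 1.
Then q(3) = -182.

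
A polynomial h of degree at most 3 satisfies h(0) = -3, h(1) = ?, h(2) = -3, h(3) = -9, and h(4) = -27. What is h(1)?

On equispaced nodes a degree-3 polynomial has vanishing fourth forward difference, so
  h(0) - 4·h(1) + 6·h(2) - 4·h(3) + h(4) = 0.
Substituting the known values and solving for h(1):
  -4·h(1) = 12
  h(1) = -3.

-3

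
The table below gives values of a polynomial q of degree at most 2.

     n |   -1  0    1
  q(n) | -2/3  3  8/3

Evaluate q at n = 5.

-116/3

Write q(n) = an^2 + bn + c. Substituting each data point gives a linear system:
  a - b + c = -2/3
  c = 3
  a + b + c = 8/3
Solving the system yields a = -2, b = 5/3, c = 3.
So q(n) = -2n² + (5/3)n + 3.
Then q(5) = -116/3.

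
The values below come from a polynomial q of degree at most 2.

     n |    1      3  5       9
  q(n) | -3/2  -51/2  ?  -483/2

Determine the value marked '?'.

The 3 known points determine the degree-2 polynomial uniquely.
Write q(n) = an^2 + bn + c. Substituting each data point gives a linear system:
  a + b + c = -3/2
  9a + 3b + c = -51/2
  81a + 9b + c = -483/2
Solving the system yields a = -3, b = 0, c = 3/2.
So q(n) = -3n^2 + 3/2.
Then q(5) = -147/2.

-147/2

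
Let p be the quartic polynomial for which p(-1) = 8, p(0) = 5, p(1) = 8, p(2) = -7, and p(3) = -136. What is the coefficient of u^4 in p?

-3

Write p(u) = au^4 + bu^3 + cu^2 + du + e. Substituting each data point gives a linear system:
  a - b + c - d + e = 8
  e = 5
  a + b + c + d + e = 8
  16a + 8b + 4c + 2d + e = -7
  81a + 27b + 9c + 3d + e = -136
Solving the system yields a = -3, b = 2, c = 6, d = -2, e = 5.
So p(u) = -3u^4 + 2u^3 + 6u^2 - 2u + 5.
The leading coefficient is -3.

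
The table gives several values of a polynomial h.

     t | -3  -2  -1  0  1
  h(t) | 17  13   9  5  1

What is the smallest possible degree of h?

1

Forward differences of the values at t = -3, -2, -1, 0, 1:
  h  : 17  13  9  5  1
  Δ  : -4  -4  -4  -4
  Δ^2: 0  0  0
  Δ^3: 0  0
  Δ^4: 0
The first differences are constant (-4) and nonzero, while all higher differences vanish, so the minimal degree is 1.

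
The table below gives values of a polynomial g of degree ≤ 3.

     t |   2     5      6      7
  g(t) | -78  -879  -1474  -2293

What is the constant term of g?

-4

Write g(t) = at^3 + bt^2 + ct + d. Substituting each data point gives a linear system:
  8a + 4b + 2c + d = -78
  125a + 25b + 5c + d = -879
  216a + 36b + 6c + d = -1474
  343a + 49b + 7c + d = -2293
Solving the system yields a = -6, b = -4, c = -5, d = -4.
So g(t) = -6t^3 - 4t^2 - 5t - 4.
The constant term is -4.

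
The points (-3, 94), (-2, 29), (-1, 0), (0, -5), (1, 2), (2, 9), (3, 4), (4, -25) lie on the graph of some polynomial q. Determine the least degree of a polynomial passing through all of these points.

Forward differences of the values at n = -3, -2, -1, 0, 1, 2, 3, 4:
  q  : 94  29  0  -5  2  9  4  -25
  Δ  : -65  -29  -5  7  7  -5  -29
  Δ^2: 36  24  12  0  -12  -24
  Δ^3: -12  -12  -12  -12  -12
  Δ^4: 0  0  0  0
  Δ^5: 0  0  0
  Δ^6: 0  0
  Δ^7: 0
The third differences are constant (-12) and nonzero, while all higher differences vanish, so the minimal degree is 3.

3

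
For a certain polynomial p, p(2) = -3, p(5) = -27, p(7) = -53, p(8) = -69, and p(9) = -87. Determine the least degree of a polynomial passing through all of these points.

Divided differences on the nodes 2, 5, 7, 8, 9:
  order 0: -3  -27  -53  -69  -87
  order 1: -8  -13  -16  -18
  order 2: -1  -1  -1
  order 3: 0  0
  order 4: 0
The order-2 divided differences are all -1 (nonzero) and every higher order vanishes, so the data lies on a polynomial of degree exactly 2.

2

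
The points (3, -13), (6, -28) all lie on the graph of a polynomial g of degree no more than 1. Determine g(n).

Write g(n) = an + b. Substituting each data point gives a linear system:
  3a + b = -13
  6a + b = -28
Solving the system yields a = -5, b = 2.
So g(n) = -5n + 2.
Check: g(6) = -28. ✓

g(n) = -5n + 2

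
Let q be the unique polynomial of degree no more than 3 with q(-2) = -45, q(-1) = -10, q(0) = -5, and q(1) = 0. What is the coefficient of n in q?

0

Write q(n) = an^3 + bn^2 + cn + d. Substituting each data point gives a linear system:
  -8a + 4b - 2c + d = -45
  -a + b - c + d = -10
  d = -5
  a + b + c + d = 0
Solving the system yields a = 5, b = 0, c = 0, d = -5.
So q(n) = 5n^3 - 5.
The coefficient of n is 0.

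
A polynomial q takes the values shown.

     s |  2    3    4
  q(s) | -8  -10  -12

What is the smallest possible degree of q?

Forward differences of the values at s = 2, 3, 4:
  q  : -8  -10  -12
  Δ  : -2  -2
  Δ^2: 0
The first differences are constant (-2) and nonzero, while all higher differences vanish, so the minimal degree is 1.

1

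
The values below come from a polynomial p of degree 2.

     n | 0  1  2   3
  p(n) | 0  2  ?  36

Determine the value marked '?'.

On equispaced nodes a degree-2 polynomial has vanishing third forward difference, so
  - p(0) + 3·p(1) - 3·p(2) + p(3) = 0.
Substituting the known values and solving for p(2):
  -3·p(2) = -42
  p(2) = 14.

14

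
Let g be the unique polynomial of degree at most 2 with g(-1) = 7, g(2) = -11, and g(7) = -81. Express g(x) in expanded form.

g(x) = -x^2 - 5x + 3

Write g(x) = ax^2 + bx + c. Substituting each data point gives a linear system:
  a - b + c = 7
  4a + 2b + c = -11
  49a + 7b + c = -81
Solving the system yields a = -1, b = -5, c = 3.
So g(x) = -x^2 - 5x + 3.
Check: g(7) = -81. ✓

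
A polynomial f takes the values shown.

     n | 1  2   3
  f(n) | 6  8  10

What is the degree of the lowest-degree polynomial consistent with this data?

Forward differences of the values at n = 1, 2, 3:
  f  : 6  8  10
  Δ  : 2  2
  Δ^2: 0
The first differences are constant (2) and nonzero, while all higher differences vanish, so the minimal degree is 1.

1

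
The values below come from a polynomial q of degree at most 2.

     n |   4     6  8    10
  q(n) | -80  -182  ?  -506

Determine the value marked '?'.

The 3 known points determine the degree-2 polynomial uniquely.
Write q(n) = an^2 + bn + c. Substituting each data point gives a linear system:
  16a + 4b + c = -80
  36a + 6b + c = -182
  100a + 10b + c = -506
Solving the system yields a = -5, b = -1, c = 4.
So q(n) = -5n² - n + 4.
Then q(8) = -324.

-324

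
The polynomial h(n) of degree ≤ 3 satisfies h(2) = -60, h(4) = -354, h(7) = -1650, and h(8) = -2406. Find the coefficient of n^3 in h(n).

-4

Write h(n) = an^3 + bn^2 + cn + d. Substituting each data point gives a linear system:
  8a + 4b + 2c + d = -60
  64a + 16b + 4c + d = -354
  343a + 49b + 7c + d = -1650
  512a + 64b + 8c + d = -2406
Solving the system yields a = -4, b = -5, c = -5, d = 2.
So h(n) = -4n^3 - 5n^2 - 5n + 2.
The leading coefficient is -4.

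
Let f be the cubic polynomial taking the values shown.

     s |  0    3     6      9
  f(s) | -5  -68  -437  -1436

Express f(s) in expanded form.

Using the Lagrange interpolation formula with nodes 0, 3, 6, 9:
  L_0(s) = (s - 3)(s - 6)(s - 9) / -162
  L_1(s) = s(s - 6)(s - 9) / 54
  L_2(s) = s(s - 3)(s - 9) / -54
  L_3(s) = s(s - 3)(s - 6) / 162
Then f(s) = -5·L_0(s) - 68·L_1(s) - 437·L_2(s) - 1436·L_3(s).
Expanding and collecting terms gives f(s) = -2s^3 + s^2 - 6s - 5.
Check: f(6) = -437. ✓

f(s) = -2s^3 + s^2 - 6s - 5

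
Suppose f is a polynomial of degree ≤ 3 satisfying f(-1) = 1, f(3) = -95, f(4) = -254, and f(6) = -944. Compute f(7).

Write f(s) = as^3 + bs^2 + cs + d. Substituting each data point gives a linear system:
  -a + b - c + d = 1
  27a + 9b + 3c + d = -95
  64a + 16b + 4c + d = -254
  216a + 36b + 6c + d = -944
Solving the system yields a = -5, b = 3, c = 5, d = -2.
So f(s) = -5s³ + 3s² + 5s - 2.
Then f(7) = -1535.

-1535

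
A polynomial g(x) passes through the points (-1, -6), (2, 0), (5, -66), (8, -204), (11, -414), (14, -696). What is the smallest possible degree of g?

Forward differences of the values at x = -1, 2, 5, 8, 11, 14:
  g  : -6  0  -66  -204  -414  -696
  Δ  : 6  -66  -138  -210  -282
  Δ^2: -72  -72  -72  -72
  Δ^3: 0  0  0
  Δ^4: 0  0
  Δ^5: 0
The second differences are constant (-72) and nonzero, while all higher differences vanish, so the minimal degree is 2.

2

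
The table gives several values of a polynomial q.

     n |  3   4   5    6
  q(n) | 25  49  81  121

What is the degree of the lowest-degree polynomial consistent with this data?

Forward differences of the values at n = 3, 4, 5, 6:
  q  : 25  49  81  121
  Δ  : 24  32  40
  Δ^2: 8  8
  Δ^3: 0
The second differences are constant (8) and nonzero, while all higher differences vanish, so the minimal degree is 2.

2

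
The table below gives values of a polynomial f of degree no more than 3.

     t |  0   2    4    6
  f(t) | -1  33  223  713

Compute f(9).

4651/2

Using the Lagrange interpolation formula with nodes 0, 2, 4, 6:
  L_0(t) = (t - 2)(t - 4)(t - 6) / -48
  L_1(t) = t(t - 4)(t - 6) / 16
  L_2(t) = t(t - 2)(t - 6) / -16
  L_3(t) = t(t - 2)(t - 4) / 48
Then f(t) = -1·L_0(t) + 33·L_1(t) + 223·L_2(t) + 713·L_3(t).
Expanding and collecting terms gives f(t) = 3t³ + (3/2)t² + 2t - 1.
Evaluating at t = 9: f(9) = 4651/2.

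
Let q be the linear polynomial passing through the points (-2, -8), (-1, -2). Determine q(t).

q(t) = 6t + 4

Write q(t) = at + b. Substituting each data point gives a linear system:
  -2a + b = -8
  -a + b = -2
Solving the system yields a = 6, b = 4.
So q(t) = 6t + 4.
Check: q(-1) = -2. ✓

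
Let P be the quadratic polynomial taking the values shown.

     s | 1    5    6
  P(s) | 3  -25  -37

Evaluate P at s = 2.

Using the Lagrange interpolation formula with nodes 1, 5, 6:
  L_0(s) = (s - 5)(s - 6) / 20
  L_1(s) = (s - 1)(s - 6) / -4
  L_2(s) = (s - 1)(s - 5) / 5
Then P(s) = 3·L_0(s) - 25·L_1(s) - 37·L_2(s).
Expanding and collecting terms gives P(s) = -s^2 - s + 5.
Evaluating at s = 2: P(2) = -1.

-1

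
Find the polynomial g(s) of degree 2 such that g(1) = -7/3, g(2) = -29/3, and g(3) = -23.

Write g(s) = as^2 + bs + c. Substituting each data point gives a linear system:
  a + b + c = -7/3
  4a + 2b + c = -29/3
  9a + 3b + c = -23
Solving the system yields a = -3, b = 5/3, c = -1.
So g(s) = -3s² + (5/3)s - 1.
Check: g(3) = -23. ✓

g(s) = -3s^2 + (5/3)s - 1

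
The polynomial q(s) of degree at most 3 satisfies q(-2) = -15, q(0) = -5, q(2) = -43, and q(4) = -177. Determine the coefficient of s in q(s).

-3

Write q(s) = as^3 + bs^2 + cs + d. Substituting each data point gives a linear system:
  -8a + 4b - 2c + d = -15
  d = -5
  8a + 4b + 2c + d = -43
  64a + 16b + 4c + d = -177
Solving the system yields a = -1, b = -6, c = -3, d = -5.
So q(s) = -s^3 - 6s^2 - 3s - 5.
The coefficient of s is -3.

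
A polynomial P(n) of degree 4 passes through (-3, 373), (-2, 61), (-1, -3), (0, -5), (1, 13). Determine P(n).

Write P(n) = an^4 + bn^3 + cn^2 + dn + e. Substituting each data point gives a linear system:
  81a - 27b + 9c - 3d + e = 373
  16a - 8b + 4c - 2d + e = 61
  a - b + c - d + e = -3
  e = -5
  a + b + c + d + e = 13
Solving the system yields a = 6, b = 5, c = 4, d = 3, e = -5.
So P(n) = 6n^4 + 5n^3 + 4n^2 + 3n - 5.
Check: P(-1) = -3. ✓

P(n) = 6n^4 + 5n^3 + 4n^2 + 3n - 5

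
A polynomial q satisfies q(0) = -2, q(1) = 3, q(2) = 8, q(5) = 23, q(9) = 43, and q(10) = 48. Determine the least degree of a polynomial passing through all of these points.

1

Divided differences on the nodes 0, 1, 2, 5, 9, 10:
  order 0: -2  3  8  23  43  48
  order 1: 5  5  5  5  5
  order 2: 0  0  0  0
  order 3: 0  0  0
  order 4: 0  0
  order 5: 0
The order-1 divided differences are all 5 (nonzero) and every higher order vanishes, so the data lies on a polynomial of degree exactly 1.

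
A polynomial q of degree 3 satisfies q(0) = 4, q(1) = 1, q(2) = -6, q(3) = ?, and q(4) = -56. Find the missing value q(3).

On equispaced nodes a degree-3 polynomial has vanishing fourth forward difference, so
  q(0) - 4·q(1) + 6·q(2) - 4·q(3) + q(4) = 0.
Substituting the known values and solving for q(3):
  -4·q(3) = 92
  q(3) = -23.

-23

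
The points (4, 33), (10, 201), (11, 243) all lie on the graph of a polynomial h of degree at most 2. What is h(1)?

Using the Lagrange interpolation formula with nodes 4, 10, 11:
  L_0(n) = (n - 10)(n - 11) / 42
  L_1(n) = (n - 4)(n - 11) / -6
  L_2(n) = (n - 4)(n - 10) / 7
Then h(n) = 33·L_0(n) + 201·L_1(n) + 243·L_2(n).
Expanding and collecting terms gives h(n) = 2n² + 1.
Evaluating at n = 1: h(1) = 3.

3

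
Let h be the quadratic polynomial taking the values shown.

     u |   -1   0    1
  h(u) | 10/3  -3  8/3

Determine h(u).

h(u) = 6u^2 - (1/3)u - 3

Using the Lagrange interpolation formula with nodes -1, 0, 1:
  L_0(u) = u(u - 1) / 2
  L_1(u) = (u + 1)(u - 1) / -1
  L_2(u) = (u + 1)u / 2
Then h(u) = 10/3·L_0(u) - 3·L_1(u) + 8/3·L_2(u).
Expanding and collecting terms gives h(u) = 6u^2 - (1/3)u - 3.
Check: h(-1) = 10/3. ✓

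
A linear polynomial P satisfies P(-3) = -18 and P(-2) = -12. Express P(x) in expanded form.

Write P(x) = ax + b. Substituting each data point gives a linear system:
  -3a + b = -18
  -2a + b = -12
Solving the system yields a = 6, b = 0.
So P(x) = 6x.
Check: P(-2) = -12. ✓

P(x) = 6x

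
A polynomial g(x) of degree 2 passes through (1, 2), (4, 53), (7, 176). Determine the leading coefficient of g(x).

Write g(x) = ax^2 + bx + c. Substituting each data point gives a linear system:
  a + b + c = 2
  16a + 4b + c = 53
  49a + 7b + c = 176
Solving the system yields a = 4, b = -3, c = 1.
So g(x) = 4x² - 3x + 1.
The leading coefficient is 4.

4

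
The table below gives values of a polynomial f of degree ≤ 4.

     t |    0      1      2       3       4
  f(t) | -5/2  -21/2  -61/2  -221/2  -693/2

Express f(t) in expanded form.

f(t) = -2t^4 + 4t^3 - 4t^2 - 6t - 5/2

Using the Lagrange interpolation formula with nodes 0, 1, 2, 3, 4:
  L_0(t) = (t - 1)(t - 2)(t - 3)(t - 4) / 24
  L_1(t) = t(t - 2)(t - 3)(t - 4) / -6
  L_2(t) = t(t - 1)(t - 3)(t - 4) / 4
  L_3(t) = t(t - 1)(t - 2)(t - 4) / -6
  L_4(t) = t(t - 1)(t - 2)(t - 3) / 24
Then f(t) = -5/2·L_0(t) - 21/2·L_1(t) - 61/2·L_2(t) - 221/2·L_3(t) - 693/2·L_4(t).
Expanding and collecting terms gives f(t) = -2t^4 + 4t^3 - 4t^2 - 6t - 5/2.
Check: f(0) = -5/2. ✓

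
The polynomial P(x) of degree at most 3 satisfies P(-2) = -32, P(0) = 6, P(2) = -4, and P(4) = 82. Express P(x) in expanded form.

Write P(x) = ax^3 + bx^2 + cx + d. Substituting each data point gives a linear system:
  -8a + 4b - 2c + d = -32
  d = 6
  8a + 4b + 2c + d = -4
  64a + 16b + 4c + d = 82
Solving the system yields a = 3, b = -6, c = -5, d = 6.
So P(x) = 3x^3 - 6x^2 - 5x + 6.
Check: P(2) = -4. ✓

P(x) = 3x^3 - 6x^2 - 5x + 6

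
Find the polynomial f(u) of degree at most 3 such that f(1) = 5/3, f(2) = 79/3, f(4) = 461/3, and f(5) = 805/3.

f(u) = u^3 + 6u^2 - (1/3)u - 5

Write f(u) = au^3 + bu^2 + cu + d. Substituting each data point gives a linear system:
  a + b + c + d = 5/3
  8a + 4b + 2c + d = 79/3
  64a + 16b + 4c + d = 461/3
  125a + 25b + 5c + d = 805/3
Solving the system yields a = 1, b = 6, c = -1/3, d = -5.
So f(u) = u^3 + 6u^2 - (1/3)u - 5.
Check: f(2) = 79/3. ✓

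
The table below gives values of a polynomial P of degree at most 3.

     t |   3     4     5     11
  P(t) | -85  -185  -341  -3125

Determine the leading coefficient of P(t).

-2

Write P(t) = at^3 + bt^2 + ct + d. Substituting each data point gives a linear system:
  27a + 9b + 3c + d = -85
  64a + 16b + 4c + d = -185
  125a + 25b + 5c + d = -341
  1331a + 121b + 11c + d = -3125
Solving the system yields a = -2, b = -4, c = 2, d = -1.
So P(t) = -2t³ - 4t² + 2t - 1.
The leading coefficient is -2.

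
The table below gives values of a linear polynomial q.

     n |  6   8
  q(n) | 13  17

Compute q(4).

Using the Lagrange interpolation formula with nodes 6, 8:
  L_0(n) = (n - 8) / -2
  L_1(n) = (n - 6) / 2
Then q(n) = 13·L_0(n) + 17·L_1(n).
Expanding and collecting terms gives q(n) = 2n + 1.
Evaluating at n = 4: q(4) = 9.

9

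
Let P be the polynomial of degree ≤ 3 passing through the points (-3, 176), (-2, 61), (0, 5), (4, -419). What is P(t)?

P(t) = -6t^3 - t^2 - 6t + 5

Using the Lagrange interpolation formula with nodes -3, -2, 0, 4:
  L_0(t) = (t + 2)t(t - 4) / -21
  L_1(t) = (t + 3)t(t - 4) / 12
  L_2(t) = (t + 3)(t + 2)(t - 4) / -24
  L_3(t) = (t + 3)(t + 2)t / 168
Then P(t) = 176·L_0(t) + 61·L_1(t) + 5·L_2(t) - 419·L_3(t).
Expanding and collecting terms gives P(t) = -6t^3 - t^2 - 6t + 5.
Check: P(-2) = 61. ✓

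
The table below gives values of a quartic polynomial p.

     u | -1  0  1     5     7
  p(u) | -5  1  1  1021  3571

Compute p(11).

Using the Lagrange interpolation formula with nodes -1, 0, 1, 5, 7:
  L_0(u) = u(u - 1)(u - 5)(u - 7) / 96
  L_1(u) = (u + 1)(u - 1)(u - 5)(u - 7) / -35
  L_2(u) = (u + 1)u(u - 5)(u - 7) / 48
  L_3(u) = (u + 1)u(u - 1)(u - 7) / -240
  L_4(u) = (u + 1)u(u - 1)(u - 5) / 672
Then p(u) = -5·L_0(u) + 1·L_1(u) + 1·L_2(u) + 1021·L_3(u) + 3571·L_4(u).
Expanding and collecting terms gives p(u) = u⁴ + 4u³ - 4u² - u + 1.
Evaluating at u = 11: p(11) = 19471.

19471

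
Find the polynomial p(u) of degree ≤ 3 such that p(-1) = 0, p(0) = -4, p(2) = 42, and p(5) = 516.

Write p(u) = au^3 + bu^2 + cu + d. Substituting each data point gives a linear system:
  -a + b - c + d = 0
  d = -4
  8a + 4b + 2c + d = 42
  125a + 25b + 5c + d = 516
Solving the system yields a = 3, b = 6, c = -1, d = -4.
So p(u) = 3u^3 + 6u^2 - u - 4.
Check: p(5) = 516. ✓

p(u) = 3u^3 + 6u^2 - u - 4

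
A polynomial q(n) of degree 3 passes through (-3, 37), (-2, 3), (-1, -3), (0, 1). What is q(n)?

q(n) = -3n^3 - 4n^2 + 3n + 1

Using the Lagrange interpolation formula with nodes -3, -2, -1, 0:
  L_0(n) = (n + 2)(n + 1)n / -6
  L_1(n) = (n + 3)(n + 1)n / 2
  L_2(n) = (n + 3)(n + 2)n / -2
  L_3(n) = (n + 3)(n + 2)(n + 1) / 6
Then q(n) = 37·L_0(n) + 3·L_1(n) - 3·L_2(n) + 1·L_3(n).
Expanding and collecting terms gives q(n) = -3n^3 - 4n^2 + 3n + 1.
Check: q(-3) = 37. ✓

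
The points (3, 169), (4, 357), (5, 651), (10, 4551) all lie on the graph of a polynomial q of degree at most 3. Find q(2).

63

Write q(x) = ax^3 + bx^2 + cx + d. Substituting each data point gives a linear system:
  27a + 9b + 3c + d = 169
  64a + 16b + 4c + d = 357
  125a + 25b + 5c + d = 651
  1000a + 100b + 10c + d = 4551
Solving the system yields a = 4, b = 5, c = 5, d = 1.
So q(x) = 4x^3 + 5x^2 + 5x + 1.
Then q(2) = 63.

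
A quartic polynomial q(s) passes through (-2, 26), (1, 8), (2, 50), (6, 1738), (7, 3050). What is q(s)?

Write q(s) = as^4 + bs^3 + cs^2 + ds + e. Substituting each data point gives a linear system:
  16a - 8b + 4c - 2d + e = 26
  a + b + c + d + e = 8
  16a + 8b + 4c + 2d + e = 50
  1296a + 216b + 36c + 6d + e = 1738
  2401a + 343b + 49c + 7d + e = 3050
Solving the system yields a = 1, b = 1, c = 6, d = 2, e = -2.
So q(s) = s^4 + s^3 + 6s^2 + 2s - 2.
Check: q(1) = 8. ✓

q(s) = s^4 + s^3 + 6s^2 + 2s - 2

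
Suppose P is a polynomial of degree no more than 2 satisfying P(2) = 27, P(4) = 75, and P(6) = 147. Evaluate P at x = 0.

3

Write P(x) = ax^2 + bx + c. Substituting each data point gives a linear system:
  4a + 2b + c = 27
  16a + 4b + c = 75
  36a + 6b + c = 147
Solving the system yields a = 3, b = 6, c = 3.
So P(x) = 3x^2 + 6x + 3.
Then P(0) = 3.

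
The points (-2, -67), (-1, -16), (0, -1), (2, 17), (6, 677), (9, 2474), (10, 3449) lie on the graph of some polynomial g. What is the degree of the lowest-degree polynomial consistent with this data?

Divided differences on the nodes -2, -1, 0, 2, 6, 9, 10:
  order 0: -67  -16  -1  17  677  2474  3449
  order 1: 51  15  9  165  599  975
  order 2: -18  -2  26  62  94
  order 3: 4  4  4  4
  order 4: 0  0  0
  order 5: 0  0
  order 6: 0
The order-3 divided differences are all 4 (nonzero) and every higher order vanishes, so the data lies on a polynomial of degree exactly 3.

3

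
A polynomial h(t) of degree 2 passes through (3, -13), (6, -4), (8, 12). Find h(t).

h(t) = t^2 - 6t - 4

Write h(t) = at^2 + bt + c. Substituting each data point gives a linear system:
  9a + 3b + c = -13
  36a + 6b + c = -4
  64a + 8b + c = 12
Solving the system yields a = 1, b = -6, c = -4.
So h(t) = t^2 - 6t - 4.
Check: h(8) = 12. ✓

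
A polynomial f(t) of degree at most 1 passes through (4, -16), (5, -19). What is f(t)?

Write f(t) = at + b. Substituting each data point gives a linear system:
  4a + b = -16
  5a + b = -19
Solving the system yields a = -3, b = -4.
So f(t) = -3t - 4.
Check: f(4) = -16. ✓

f(t) = -3t - 4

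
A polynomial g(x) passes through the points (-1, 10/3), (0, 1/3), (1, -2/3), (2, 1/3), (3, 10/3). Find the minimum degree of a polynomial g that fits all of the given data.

2

Forward differences of the values at x = -1, 0, 1, 2, 3:
  g  : 10/3  1/3  -2/3  1/3  10/3
  Δ  : -3  -1  1  3
  Δ^2: 2  2  2
  Δ^3: 0  0
  Δ^4: 0
The second differences are constant (2) and nonzero, while all higher differences vanish, so the minimal degree is 2.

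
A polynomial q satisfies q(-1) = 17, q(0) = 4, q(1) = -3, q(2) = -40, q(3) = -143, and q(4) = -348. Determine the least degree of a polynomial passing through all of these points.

3

Forward differences of the values at t = -1, 0, 1, 2, 3, 4:
  q  : 17  4  -3  -40  -143  -348
  Δ  : -13  -7  -37  -103  -205
  Δ^2: 6  -30  -66  -102
  Δ^3: -36  -36  -36
  Δ^4: 0  0
  Δ^5: 0
The third differences are constant (-36) and nonzero, while all higher differences vanish, so the minimal degree is 3.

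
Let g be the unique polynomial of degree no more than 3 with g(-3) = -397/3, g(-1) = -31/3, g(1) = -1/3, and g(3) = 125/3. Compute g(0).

Forward differences of the values at u = -3, -1, 1, 3:
  g  : -397/3  -31/3  -1/3  125/3
  Δ  : 122  10  42
  Δ^2: -112  32
  Δ^3: 144
The third differences are constant, confirming degree 3.
Interpolating (Newton forward form) and evaluating at u = 0 gives g(0) = -1/3.

-1/3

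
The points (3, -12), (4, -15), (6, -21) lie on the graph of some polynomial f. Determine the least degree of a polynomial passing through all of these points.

1

Divided differences on the nodes 3, 4, 6:
  order 0: -12  -15  -21
  order 1: -3  -3
  order 2: 0
The order-1 divided differences are all -3 (nonzero) and every higher order vanishes, so the data lies on a polynomial of degree exactly 1.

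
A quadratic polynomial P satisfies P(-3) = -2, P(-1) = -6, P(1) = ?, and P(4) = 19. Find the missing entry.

The 3 known points determine the degree-2 polynomial uniquely.
Write P(n) = an^2 + bn + c. Substituting each data point gives a linear system:
  9a - 3b + c = -2
  a - b + c = -6
  16a + 4b + c = 19
Solving the system yields a = 1, b = 2, c = -5.
So P(n) = n² + 2n - 5.
Then P(1) = -2.

-2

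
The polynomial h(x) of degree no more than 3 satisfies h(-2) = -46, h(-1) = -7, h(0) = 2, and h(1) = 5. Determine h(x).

Write h(x) = ax^3 + bx^2 + cx + d. Substituting each data point gives a linear system:
  -8a + 4b - 2c + d = -46
  -a + b - c + d = -7
  d = 2
  a + b + c + d = 5
Solving the system yields a = 4, b = -3, c = 2, d = 2.
So h(x) = 4x^3 - 3x^2 + 2x + 2.
Check: h(0) = 2. ✓

h(x) = 4x^3 - 3x^2 + 2x + 2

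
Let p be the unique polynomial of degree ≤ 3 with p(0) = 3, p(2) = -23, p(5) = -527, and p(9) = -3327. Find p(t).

Write p(t) = at^3 + bt^2 + ct + d. Substituting each data point gives a linear system:
  d = 3
  8a + 4b + 2c + d = -23
  125a + 25b + 5c + d = -527
  729a + 81b + 9c + d = -3327
Solving the system yields a = -5, b = 4, c = -1, d = 3.
So p(t) = -5t³ + 4t² - t + 3.
Check: p(5) = -527. ✓

p(t) = -5t^3 + 4t^2 - t + 3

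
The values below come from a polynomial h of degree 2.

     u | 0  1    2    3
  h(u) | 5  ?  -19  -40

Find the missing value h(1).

On equispaced nodes a degree-2 polynomial has vanishing third forward difference, so
  - h(0) + 3·h(1) - 3·h(2) + h(3) = 0.
Substituting the known values and solving for h(1):
  3·h(1) = -12
  h(1) = -4.

-4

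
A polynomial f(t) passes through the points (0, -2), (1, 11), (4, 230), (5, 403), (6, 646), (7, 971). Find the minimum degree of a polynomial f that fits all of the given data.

Divided differences on the nodes 0, 1, 4, 5, 6, 7:
  order 0: -2  11  230  403  646  971
  order 1: 13  73  173  243  325
  order 2: 15  25  35  41
  order 3: 2  2  2
  order 4: 0  0
  order 5: 0
The order-3 divided differences are all 2 (nonzero) and every higher order vanishes, so the data lies on a polynomial of degree exactly 3.

3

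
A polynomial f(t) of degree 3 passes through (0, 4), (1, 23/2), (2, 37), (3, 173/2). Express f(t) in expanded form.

Using the Lagrange interpolation formula with nodes 0, 1, 2, 3:
  L_0(t) = (t - 1)(t - 2)(t - 3) / -6
  L_1(t) = t(t - 2)(t - 3) / 2
  L_2(t) = t(t - 1)(t - 3) / -2
  L_3(t) = t(t - 1)(t - 2) / 6
Then f(t) = 4·L_0(t) + 23/2·L_1(t) + 37·L_2(t) + 173/2·L_3(t).
Expanding and collecting terms gives f(t) = t³ + 6t² + (1/2)t + 4.
Check: f(1) = 23/2. ✓

f(t) = t^3 + 6t^2 + (1/2)t + 4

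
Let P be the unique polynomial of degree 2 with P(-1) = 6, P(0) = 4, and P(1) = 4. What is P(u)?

P(u) = u^2 - u + 4

Write P(u) = au^2 + bu + c. Substituting each data point gives a linear system:
  a - b + c = 6
  c = 4
  a + b + c = 4
Solving the system yields a = 1, b = -1, c = 4.
So P(u) = u² - u + 4.
Check: P(1) = 4. ✓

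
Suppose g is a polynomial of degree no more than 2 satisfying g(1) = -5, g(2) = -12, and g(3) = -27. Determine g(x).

Using the Lagrange interpolation formula with nodes 1, 2, 3:
  L_0(x) = (x - 2)(x - 3) / 2
  L_1(x) = (x - 1)(x - 3) / -1
  L_2(x) = (x - 1)(x - 2) / 2
Then g(x) = -5·L_0(x) - 12·L_1(x) - 27·L_2(x).
Expanding and collecting terms gives g(x) = -4x² + 5x - 6.
Check: g(1) = -5. ✓

g(x) = -4x^2 + 5x - 6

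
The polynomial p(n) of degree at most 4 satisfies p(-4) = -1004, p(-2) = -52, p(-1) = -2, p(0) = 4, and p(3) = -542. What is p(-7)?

Using the Lagrange interpolation formula with nodes -4, -2, -1, 0, 3:
  L_0(n) = (n + 2)(n + 1)n(n - 3) / 168
  L_1(n) = (n + 4)(n + 1)n(n - 3) / -20
  L_2(n) = (n + 4)(n + 2)n(n - 3) / 12
  L_3(n) = (n + 4)(n + 2)(n + 1)(n - 3) / -24
  L_4(n) = (n + 4)(n + 2)(n + 1)n / 420
Then p(n) = -1004·L_0(n) - 52·L_1(n) - 2·L_2(n) + 4·L_3(n) - 542·L_4(n).
Expanding and collecting terms gives p(n) = -5n⁴ - 5n³ - 2n² + 4n + 4.
Evaluating at n = -7: p(-7) = -10412.

-10412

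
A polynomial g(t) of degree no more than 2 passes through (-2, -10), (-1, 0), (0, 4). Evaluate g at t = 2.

-6

Using the Lagrange interpolation formula with nodes -2, -1, 0:
  L_0(t) = (t + 1)t / 2
  L_1(t) = (t + 2)t / -1
  L_2(t) = (t + 2)(t + 1) / 2
Then g(t) = -10·L_0(t) + 0·L_1(t) + 4·L_2(t).
Expanding and collecting terms gives g(t) = -3t^2 + t + 4.
Evaluating at t = 2: g(2) = -6.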